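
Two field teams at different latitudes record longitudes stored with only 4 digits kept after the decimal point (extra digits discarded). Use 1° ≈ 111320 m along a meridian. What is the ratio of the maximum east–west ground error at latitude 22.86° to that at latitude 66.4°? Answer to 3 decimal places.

2.302

Truncating at 4 decimal places can drop up to a full unit in the last place, so the longitude may be off by as much as 0.0001°.
Error at 22.86° = 0.0001° × 111320 × cos 22.86° ≈ 11.132 × 0.9215 = 10.258 m.
Error at 66.4° = 0.0001° × 111320 × cos 66.4° ≈ 11.132 × 0.4003 = 4.4567 m.
The ratio reduces to cos 22.86° / cos 66.4° = 0.9215/0.4003 ≈ 2.3016.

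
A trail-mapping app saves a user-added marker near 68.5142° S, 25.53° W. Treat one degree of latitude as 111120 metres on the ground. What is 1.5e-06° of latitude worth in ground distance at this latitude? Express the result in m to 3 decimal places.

0.167 m

1.5e-06° × 111120 m/° = 0.16668 m.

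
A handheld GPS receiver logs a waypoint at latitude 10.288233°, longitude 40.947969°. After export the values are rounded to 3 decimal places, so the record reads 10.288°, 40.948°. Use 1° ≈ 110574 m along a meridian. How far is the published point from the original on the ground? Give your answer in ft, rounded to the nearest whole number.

The latitude changed by +0.000233° and the longitude by -0.000031°.
North–south shift: 0.000233 × 110574 = 25.7637 m.
East–west at this latitude: -0.000031° × 110574 × cos 10.288° ≈ -0.000031 × 108796 = -3.37268 m.
Distance: √(25.7637² + 3.37268²) ≈ 25.9836 m.
In feet: 25.9836 m ÷ 0.3048 ≈ 85.248 ft.

85 ft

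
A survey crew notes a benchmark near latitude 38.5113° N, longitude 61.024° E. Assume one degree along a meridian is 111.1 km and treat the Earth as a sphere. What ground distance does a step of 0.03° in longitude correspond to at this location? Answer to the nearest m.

2608 m

0.03° of longitude at 38.5113° is 0.03 × 111100 × cos 38.5113° ≈ 0.03 × 86934.1 = 2608.02 m.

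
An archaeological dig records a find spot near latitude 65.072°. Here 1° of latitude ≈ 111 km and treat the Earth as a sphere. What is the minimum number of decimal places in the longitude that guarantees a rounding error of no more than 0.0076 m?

7

At 65.072° one degree of longitude covers 111000 × cos 65.072° ≈ 111000 × 0.4215 ≈ 46784.2 m.
N decimal places → at most half a unit in the last place, 0.5 × 10⁻ᴺ° = 46784.2/2 × 10⁻ᴺ m.
Need 0.5 × 46784.2 × 10⁻ᴺ ≤ 0.0076 → 10⁻ᴺ ≤ 3.249e-07, so N ≥ 6.49.
So 7 decimal places suffice (0.00234 m); 6 would allow up to 0.0234 m.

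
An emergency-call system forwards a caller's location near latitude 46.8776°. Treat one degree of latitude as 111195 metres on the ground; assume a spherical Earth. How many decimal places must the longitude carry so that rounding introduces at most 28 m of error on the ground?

4 decimal places

At 46.8776° one degree of longitude covers 111195 × cos 46.8776° ≈ 111195 × 0.6836 ≈ 76008.4 m.
Rounding to N decimal places gives at most 0.5 × 10⁻ᴺ degrees of error, i.e. 0.5 × 10⁻ᴺ × 76008.4 m.
Need 0.5 × 76008.4 × 10⁻ᴺ ≤ 28 → 10⁻ᴺ ≤ 7.368e-04, so N ≥ 3.13.
So 4 decimal places suffice (3.8 m); 3 would allow up to 38 m.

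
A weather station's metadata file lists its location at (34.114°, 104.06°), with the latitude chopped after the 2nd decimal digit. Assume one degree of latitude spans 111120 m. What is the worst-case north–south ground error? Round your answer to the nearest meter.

Truncating at 2 decimal places can drop up to a full unit in the last place, so the latitude may be off by as much as 0.01°.
Along the meridian that is 0.01° × 111120 m/° = 1111.2 m.

1111 meters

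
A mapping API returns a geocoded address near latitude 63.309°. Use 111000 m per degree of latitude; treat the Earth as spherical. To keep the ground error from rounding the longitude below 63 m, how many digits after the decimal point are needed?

3

At 63.309° one degree of longitude covers 111000 × cos 63.309° ≈ 111000 × 0.4492 ≈ 49858.8 m.
N decimal places → at most half a unit in the last place, 0.5 × 10⁻ᴺ° = 49858.8/2 × 10⁻ᴺ m.
Setting 24929.4 × 10⁻ᴺ ≤ 63 gives 10ᴺ ≥ 395.7, i.e. N ≥ 2.60.
At 2 places the error can reach 249 m, but 3 places keeps it to 24.9 m.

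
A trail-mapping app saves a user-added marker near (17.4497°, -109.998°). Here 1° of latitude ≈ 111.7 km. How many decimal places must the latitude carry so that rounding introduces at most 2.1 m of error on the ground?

One degree of latitude covers 111700 m.
Rounding to N decimal places gives at most 0.5 × 10⁻ᴺ degrees of error, i.e. 0.5 × 10⁻ᴺ × 111700 m.
Setting 55850 × 10⁻ᴺ ≤ 2.1 gives 10ᴺ ≥ 2.66e+04, i.e. N ≥ 4.42.
N = 4 would give 5.58 m (too coarse); N = 5 gives 0.558 m ≤ 2.1 m.

5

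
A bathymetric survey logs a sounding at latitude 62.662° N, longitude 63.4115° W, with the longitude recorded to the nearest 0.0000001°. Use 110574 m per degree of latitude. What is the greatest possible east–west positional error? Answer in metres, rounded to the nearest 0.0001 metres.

0.0025 metres

Rounding to 7 decimal places leaves the longitude within ±5e-08° of the true value.
At latitude 62.662° a degree of longitude spans 110574 m × cos 62.662° = 110574 × 0.4592 ≈ 50779.9 m.
East–west error: 5e-08° × 50779.9 m/° ≈ 0.00253899 m.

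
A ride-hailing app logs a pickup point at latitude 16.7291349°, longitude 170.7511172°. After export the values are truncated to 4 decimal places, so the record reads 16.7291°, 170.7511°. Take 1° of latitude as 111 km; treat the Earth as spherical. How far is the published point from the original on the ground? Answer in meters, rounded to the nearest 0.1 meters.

The latitude changed by +0.0000349° and the longitude by +0.0000172°.
North–south shift: 0.0000349 × 111000 = 3.8739 m.
E–W at 16.7291°: 0.0000172° × 111000 × cos 16.7291° = 0.0000172 × 111000 × 0.9577 ≈ 1.8284 m.
Distance: √(3.8739² + 1.8284²) ≈ 4.28371 m.

4.3 meters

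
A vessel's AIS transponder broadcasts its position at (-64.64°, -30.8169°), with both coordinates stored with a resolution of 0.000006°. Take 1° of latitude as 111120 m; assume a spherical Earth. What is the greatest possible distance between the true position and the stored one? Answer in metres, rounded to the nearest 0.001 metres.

With a 0.000006° grid the true value lies within half a step, ±0.000006°/2 = ±3e-06°, of the stored one.
N–S: 3e-06° × 111120 m/° = 0.33336 m.
East–west component at 64.64°: 3e-06° × 111120 × cos 64.64° ≈ 3e-06 × 47593.2 ≈ 0.14278 m.
The two errors are perpendicular, so the maximum displacement is √(0.33336² + 0.14278²) ≈ 0.36265 m.

0.363 metres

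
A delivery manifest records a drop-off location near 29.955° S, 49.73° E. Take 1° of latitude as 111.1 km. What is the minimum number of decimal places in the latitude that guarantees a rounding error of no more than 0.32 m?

One degree of latitude covers 111100 m.
Rounding to N decimal places gives at most 0.5 × 10⁻ᴺ degrees of error, i.e. 0.5 × 10⁻ᴺ × 111100 m.
Setting 55550 × 10⁻ᴺ ≤ 0.32 gives 10ᴺ ≥ 1.736e+05, i.e. N ≥ 5.24.
N = 5 would give 0.555 m (too coarse); N = 6 gives 0.0555 m ≤ 0.32 m.

6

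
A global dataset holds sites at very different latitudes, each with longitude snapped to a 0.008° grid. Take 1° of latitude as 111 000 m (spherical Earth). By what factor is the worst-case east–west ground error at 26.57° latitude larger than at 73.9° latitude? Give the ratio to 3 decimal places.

3.225

With a 0.008° grid the true value lies within half a step, ±0.008°/2 = ±0.004°, of the stored one.
At 26.57°: 0.004° × 111000 × cos 26.57° = 0.004 × 111000 × 0.8944 ≈ 397.11 m.
Error at 73.9° = 0.004° × 111000 × cos 73.9° ≈ 444 × 0.2773 = 123.13 m.
Ratio: 397.11 / 123.13 = cos 26.57° / cos 73.9° ≈ 3.2252.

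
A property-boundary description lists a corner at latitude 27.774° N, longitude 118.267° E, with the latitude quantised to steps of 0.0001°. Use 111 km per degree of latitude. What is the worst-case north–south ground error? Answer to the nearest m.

With a 0.0001° grid the true value lies within half a step, ±0.0001°/2 = ±5e-05°, of the stored one.
So the N–S error is at most 5e-05 × 111000 = 5.55 m.

6 m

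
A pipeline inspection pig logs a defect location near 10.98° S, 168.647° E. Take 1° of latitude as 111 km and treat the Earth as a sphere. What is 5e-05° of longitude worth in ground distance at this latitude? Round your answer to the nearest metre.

5 metres

5e-05° of longitude at 10.98° is 5e-05 × 111000 × cos 10.98° ≈ 5e-05 × 108968 = 5.4484 m.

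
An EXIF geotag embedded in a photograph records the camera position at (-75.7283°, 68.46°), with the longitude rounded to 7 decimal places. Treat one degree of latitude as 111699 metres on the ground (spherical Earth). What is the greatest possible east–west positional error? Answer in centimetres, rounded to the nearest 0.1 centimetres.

Rounding to 7 decimal places leaves the longitude within ±5e-08° of the true value.
Parallels shrink by cos φ, so at 75.7283° a degree of longitude is 111699 × 0.2465 ≈ 27536.1 m.
East–west error: 5e-08° × 27536.1 m/° ≈ 0.0013768 m.
That is 0.0013768 m = 0.13768 cm.

0.1 centimetres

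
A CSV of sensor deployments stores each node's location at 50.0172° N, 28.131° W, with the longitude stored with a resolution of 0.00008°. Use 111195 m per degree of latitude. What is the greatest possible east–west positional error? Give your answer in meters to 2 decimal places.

With a 0.00008° grid the true value lies within half a step, ±0.00008°/2 = ±4e-05°, of the stored one.
One degree of longitude at 50.0172° is 111195 × cos 50.0172° ≈ 111195 × 0.6426 = 71449.2 m.
East–west error: 4e-05° × 71449.2 m/° ≈ 2.85797 m.

2.86 meters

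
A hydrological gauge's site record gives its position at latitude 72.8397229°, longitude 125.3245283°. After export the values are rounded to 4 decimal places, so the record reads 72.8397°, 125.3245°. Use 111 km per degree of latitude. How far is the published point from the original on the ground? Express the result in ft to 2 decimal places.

8.88 ft

The latitude changed by +0.0000229° and the longitude by +0.0000283°.
North–south shift: 0.0000229 × 111000 = 2.5419 m.
East–west at this latitude: 0.0000283° × 111000 × cos 72.8397° ≈ 0.0000283 × 32750.1 = 0.926828 m.
Distance: √(2.5419² + 0.926828²) ≈ 2.7056 m.
Converting: 2.7056 m × 3.2808 ft/m ≈ 8.8766 ft.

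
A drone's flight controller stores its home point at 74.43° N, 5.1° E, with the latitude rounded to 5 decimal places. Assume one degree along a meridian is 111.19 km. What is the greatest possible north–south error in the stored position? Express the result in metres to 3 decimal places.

Rounding to 5 decimal places leaves the latitude within ±5e-06° of the true value.
So the N–S error is at most 5e-06 × 111190 = 0.55595 m.

0.556 metres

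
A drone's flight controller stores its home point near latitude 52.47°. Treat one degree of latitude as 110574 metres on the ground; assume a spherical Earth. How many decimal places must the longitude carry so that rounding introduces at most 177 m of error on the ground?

At 52.47° one degree of longitude covers 110574 × cos 52.47° ≈ 110574 × 0.6092 ≈ 67359.1 m.
Rounding to N decimal places gives at most 0.5 × 10⁻ᴺ degrees of error, i.e. 0.5 × 10⁻ᴺ × 67359.1 m.
Need 0.5 × 67359.1 × 10⁻ᴺ ≤ 177 → 10⁻ᴺ ≤ 5.255e-03, so N ≥ 2.28.
At 2 places the error can reach 337 m, but 3 places keeps it to 33.7 m.

3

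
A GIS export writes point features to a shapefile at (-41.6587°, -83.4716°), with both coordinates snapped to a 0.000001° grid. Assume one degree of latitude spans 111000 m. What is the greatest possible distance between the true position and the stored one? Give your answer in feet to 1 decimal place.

0.2 feet

With a 0.000001° grid the true value lies within half a step, ±0.000001°/2 = ±5e-07°, of the stored one.
N–S: 5e-07° × 111000 m/° = 0.0555 m.
E–W at 41.6587°: 5e-07° × 111000 × cos 41.6587° = 5e-07 × 111000 × 0.7471 ≈ 0.041465 m.
Combining orthogonally: (0.0555² + 0.041465²)^½ ≈ 0.0692791 m.
Converting: 0.0692791 m × 3.2808 ft/m ≈ 0.22729 ft.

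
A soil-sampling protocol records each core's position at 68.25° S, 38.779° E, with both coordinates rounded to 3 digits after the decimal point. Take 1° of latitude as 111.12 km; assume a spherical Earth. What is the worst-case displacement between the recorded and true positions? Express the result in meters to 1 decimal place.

Rounding to 3 decimal places leaves each coordinate within ±0.0005° of the true value.
N–S: 0.0005° × 111120 m/° = 55.56 m.
Longitude error → 0.0005 × 111120 × cos 68.25° = 0.0005 × 111120 × 0.3706 ≈ 20.5882 m.
The two errors are perpendicular, so the maximum displacement is √(55.56² + 20.5882²) ≈ 59.2519 m.

59.3 meters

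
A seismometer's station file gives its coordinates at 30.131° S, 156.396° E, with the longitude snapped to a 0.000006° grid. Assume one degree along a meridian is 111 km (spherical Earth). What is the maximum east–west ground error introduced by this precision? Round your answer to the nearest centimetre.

With a 0.000006° grid the true value lies within half a step, ±0.000006°/2 = ±3e-06°, of the stored one.
Parallels shrink by cos φ, so at 30.131° a degree of longitude is 111000 × 0.8649 ≈ 96001.7 m.
So at most 3e-06° × 96001.7 ≈ 0.288005 m east–west.
That is 0.288005 m = 28.801 cm.

29 centimetres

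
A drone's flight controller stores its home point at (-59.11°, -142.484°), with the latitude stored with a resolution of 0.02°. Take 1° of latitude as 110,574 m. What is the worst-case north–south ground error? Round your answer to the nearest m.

1106 m

With a 0.02° grid the true value lies within half a step, ±0.02°/2 = ±0.01°, of the stored one.
Along the meridian that is 0.01° × 110574 m/° = 1105.74 m.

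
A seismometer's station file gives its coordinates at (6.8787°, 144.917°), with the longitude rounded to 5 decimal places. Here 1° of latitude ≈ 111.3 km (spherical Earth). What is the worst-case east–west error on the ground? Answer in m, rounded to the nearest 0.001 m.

Rounding to 5 decimal places leaves the longitude within ±5e-06° of the true value.
One degree of longitude at 6.8787° is 111300 × cos 6.8787° ≈ 111300 × 0.9928 = 110499 m.
East–west error: 5e-06° × 110499 m/° ≈ 0.552494 m.

0.552 m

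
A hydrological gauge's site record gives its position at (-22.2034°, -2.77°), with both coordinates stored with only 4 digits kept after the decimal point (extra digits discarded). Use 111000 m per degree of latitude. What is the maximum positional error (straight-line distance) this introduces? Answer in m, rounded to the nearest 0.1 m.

15.1 m

Truncating at 4 decimal places can drop up to a full unit in the last place, so each coordinate may be off by as much as 0.0001°.
North–south component: 0.0001° × 111000 = 11.1 m.
Longitude error → 0.0001 × 111000 × cos 22.2034° = 0.0001 × 111000 × 0.9258 ≈ 10.2769 m.
Combining orthogonally: (11.1² + 10.2769²)^½ ≈ 15.127 m.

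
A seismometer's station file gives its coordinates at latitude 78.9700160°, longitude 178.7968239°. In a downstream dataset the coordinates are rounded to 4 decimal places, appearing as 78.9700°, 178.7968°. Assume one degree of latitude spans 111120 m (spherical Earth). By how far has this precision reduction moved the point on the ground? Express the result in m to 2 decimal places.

1.85 m

Δlat = 78.9700160 − 78.9700 = +0.0000160°; Δlon = 178.7968239 − 178.7968 = +0.0000239°.
North–south shift: 0.0000160 × 111120 = 1.77792 m.
East–west at this latitude: 0.0000239° × 111120 × cos 78.97° ≈ 0.0000239 × 21259.8 = 0.508109 m.
Distance: √(1.77792² + 0.508109²) ≈ 1.8491 m.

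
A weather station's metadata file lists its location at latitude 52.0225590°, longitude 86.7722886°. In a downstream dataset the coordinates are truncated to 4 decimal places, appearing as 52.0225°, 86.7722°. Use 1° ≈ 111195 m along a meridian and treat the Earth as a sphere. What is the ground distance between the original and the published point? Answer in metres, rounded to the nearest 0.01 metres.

8.93 metres

Δlat = 52.0225590 − 52.0225 = +0.0000590°; Δlon = 86.7722886 − 86.7722 = +0.0000886°.
N–S: 0.0000590° × 111195 m/° = 6.56051 m.
E–W at 52.0225°: 0.0000886° × 111195 × cos 52.0225° = 0.0000886 × 111195 × 0.6154 ≈ 6.06237 m.
Distance: √(6.56051² + 6.06237²) ≈ 8.93267 m.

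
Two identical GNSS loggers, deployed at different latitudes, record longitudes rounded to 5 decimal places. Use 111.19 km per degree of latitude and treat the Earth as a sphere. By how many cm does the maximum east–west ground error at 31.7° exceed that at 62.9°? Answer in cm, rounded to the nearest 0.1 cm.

22.0 cm

Rounding to 5 decimal places leaves the longitude within ±5e-06° of the true value.
At 31.7°: 5e-06° × 111190 × cos 31.7° = 5e-06 × 111190 × 0.8508 ≈ 0.47301 m.
At 62.9°: 5e-06° × 111190 × cos 62.9° = 5e-06 × 111190 × 0.4555 ≈ 0.25326 m.
Difference: 0.47301 − 0.25326 = 0.21975 m.
That is 0.219748 m = 21.975 cm.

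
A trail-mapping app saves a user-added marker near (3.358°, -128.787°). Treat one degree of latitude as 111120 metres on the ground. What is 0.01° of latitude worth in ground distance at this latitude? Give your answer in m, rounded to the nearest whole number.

1111 m

0.01° × 111120 m/° = 1111.2 m.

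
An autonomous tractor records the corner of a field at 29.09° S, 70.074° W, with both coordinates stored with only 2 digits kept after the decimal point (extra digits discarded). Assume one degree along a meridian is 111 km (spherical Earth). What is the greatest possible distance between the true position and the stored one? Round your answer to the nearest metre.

1474 metres

Truncating at 2 decimal places can drop up to a full unit in the last place, so each coordinate may be off by as much as 0.01°.
N–S: 0.01° × 111000 m/° = 1110 m.
Longitude error → 0.01 × 111000 × cos 29.09° = 0.01 × 111000 × 0.8739 ≈ 969.981 m.
Combining orthogonally: (1110² + 969.981²)^½ ≈ 1474.1 m.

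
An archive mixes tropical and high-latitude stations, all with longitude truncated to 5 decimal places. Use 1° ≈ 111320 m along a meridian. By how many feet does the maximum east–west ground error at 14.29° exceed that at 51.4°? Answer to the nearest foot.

1 feet

Truncating at 5 decimal places can drop up to a full unit in the last place, so the longitude may be off by as much as 1e-05°.
At 14.29°: 1e-05° × 111320 × cos 14.29° = 1e-05 × 111320 × 0.9691 ≈ 1.0788 m.
At 51.4°: 1e-05° × 111320 × cos 51.4° = 1e-05 × 111320 × 0.6239 ≈ 0.6945 m.
Difference: 1.0788 − 0.6945 = 0.38425 m.
Converting: 0.384254 m × 3.2808 ft/m ≈ 1.2607 ft.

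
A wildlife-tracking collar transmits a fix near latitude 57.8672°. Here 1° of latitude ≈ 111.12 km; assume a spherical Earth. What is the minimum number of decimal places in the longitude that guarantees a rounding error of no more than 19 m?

At 57.8672° one degree of longitude covers 111120 × cos 57.8672° ≈ 111120 × 0.5319 ≈ 59102.9 m.
Rounding to N decimal places gives at most 0.5 × 10⁻ᴺ degrees of error, i.e. 0.5 × 10⁻ᴺ × 59102.9 m.
Setting 29551.4 × 10⁻ᴺ ≤ 19 gives 10ᴺ ≥ 1555, i.e. N ≥ 3.19.
So 4 decimal places suffice (2.96 m); 3 would allow up to 29.6 m.

4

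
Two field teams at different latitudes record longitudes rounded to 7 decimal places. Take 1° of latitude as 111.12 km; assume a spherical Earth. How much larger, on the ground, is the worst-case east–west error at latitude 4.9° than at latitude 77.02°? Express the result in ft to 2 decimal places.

0.01 ft

Rounding to 7 decimal places leaves the longitude within ±5e-08° of the true value.
Error at 4.9° = 5e-08° × 111120 × cos 4.9° ≈ 0.005556 × 0.9963 = 0.0055357 m.
Error at 77.02° = 5e-08° × 111120 × cos 77.02° ≈ 0.005556 × 0.2246 = 0.0012479 m.
Difference: 0.0055357 − 0.0012479 = 0.0042878 m.
Converting: 0.00428776 m × 3.2808 ft/m ≈ 0.014067 ft.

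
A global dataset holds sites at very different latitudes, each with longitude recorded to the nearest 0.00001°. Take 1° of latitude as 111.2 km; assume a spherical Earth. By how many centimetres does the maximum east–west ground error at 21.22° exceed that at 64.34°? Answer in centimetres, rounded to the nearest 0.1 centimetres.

27.8 centimetres

Rounding to 5 decimal places leaves the longitude within ±5e-06° of the true value.
Error at 21.22° = 5e-06° × 111200 × cos 21.22° ≈ 0.556 × 0.9322 = 0.5183 m.
Error at 64.34° = 5e-06° × 111200 × cos 64.34° ≈ 0.556 × 0.4330 = 0.24076 m.
So the lower-latitude error exceeds the higher by 0.5183 − 0.24076 = 0.27754 m.
That is 0.277537 m = 27.754 cm.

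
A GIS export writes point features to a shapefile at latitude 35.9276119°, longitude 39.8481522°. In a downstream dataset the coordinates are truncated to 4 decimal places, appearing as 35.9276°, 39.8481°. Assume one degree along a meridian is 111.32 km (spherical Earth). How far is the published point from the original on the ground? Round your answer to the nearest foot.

The latitude changed by +0.0000119° and the longitude by +0.0000522°.
North–south shift: 0.0000119 × 111320 = 1.32471 m.
East–west at this latitude: 0.0000522° × 111320 × cos 35.9276° ≈ 0.0000522 × 90142.4 = 4.70543 m.
Hypotenuse of the two orthogonal shifts: √(1.32471² + 4.70543²) = 4.88835 m.
Converting: 4.88835 m × 3.2808 ft/m ≈ 16.038 ft.

16 feet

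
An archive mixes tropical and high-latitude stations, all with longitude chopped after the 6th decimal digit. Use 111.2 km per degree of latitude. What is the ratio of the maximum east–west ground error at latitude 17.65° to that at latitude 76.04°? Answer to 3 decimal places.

3.950

Truncating at 6 decimal places can drop up to a full unit in the last place, so the longitude may be off by as much as 1e-06°.
At 17.65°: 1e-06° × 111200 × cos 17.65° = 1e-06 × 111200 × 0.9529 ≈ 0.10597 m.
Error at 76.04° = 1e-06° × 111200 × cos 76.04° ≈ 0.1112 × 0.2412 = 0.026826 m.
The ratio reduces to cos 17.65° / cos 76.04° = 0.9529/0.2412 ≈ 3.9500.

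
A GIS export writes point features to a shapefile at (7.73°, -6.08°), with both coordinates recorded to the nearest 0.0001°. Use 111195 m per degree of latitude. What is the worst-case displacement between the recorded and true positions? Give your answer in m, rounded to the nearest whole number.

8 m

Rounding to 4 decimal places leaves each coordinate within ±5e-05° of the true value.
N–S: 5e-05° × 111195 m/° = 5.55975 m.
Longitude error → 5e-05 × 111195 × cos 7.73° = 5e-05 × 111195 × 0.9909 ≈ 5.50923 m.
The two errors are perpendicular, so the maximum displacement is √(5.55975² + 5.50923²) ≈ 7.82703 m.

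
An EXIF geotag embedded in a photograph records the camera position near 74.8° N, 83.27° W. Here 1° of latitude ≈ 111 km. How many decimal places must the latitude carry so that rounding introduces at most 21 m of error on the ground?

One degree of latitude covers 111000 m.
N decimal places → at most half a unit in the last place, 0.5 × 10⁻ᴺ° = 111000/2 × 10⁻ᴺ m.
Setting 55500 × 10⁻ᴺ ≤ 21 gives 10ᴺ ≥ 2643, i.e. N ≥ 3.42.
N = 3 would give 55.5 m (too coarse); N = 4 gives 5.55 m ≤ 21 m.

4 decimal places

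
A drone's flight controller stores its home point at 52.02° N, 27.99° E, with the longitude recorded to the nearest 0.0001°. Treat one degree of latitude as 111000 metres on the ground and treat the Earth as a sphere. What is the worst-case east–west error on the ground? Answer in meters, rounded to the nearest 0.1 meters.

3.4 meters

Rounding to 4 decimal places leaves the longitude within ±5e-05° of the true value.
Parallels shrink by cos φ, so at 52.02° a degree of longitude is 111000 × 0.6154 ≈ 68307.9 m.
Maximum E–W displacement: 5e-05 × 68307.9 = 3.41539 m.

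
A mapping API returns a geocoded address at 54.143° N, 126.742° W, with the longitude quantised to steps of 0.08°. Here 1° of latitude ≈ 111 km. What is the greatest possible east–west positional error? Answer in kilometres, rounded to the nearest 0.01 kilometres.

2.60 kilometres

With a 0.08° grid the true value lies within half a step, ±0.08°/2 = ±0.04°, of the stored one.
One degree of longitude at 54.143° is 111000 × cos 54.143° ≈ 111000 × 0.5858 = 65019.8 m.
East–west error: 0.04° × 65019.8 m/° ≈ 2600.79 m.
That is 2600.79 m = 2.6008 km.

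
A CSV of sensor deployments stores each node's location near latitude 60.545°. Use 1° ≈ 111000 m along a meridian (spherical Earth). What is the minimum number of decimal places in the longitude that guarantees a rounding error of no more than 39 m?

3 decimal places

At 60.545° one degree of longitude covers 111000 × cos 60.545° ≈ 111000 × 0.4917 ≈ 54583.1 m.
N decimal places → at most half a unit in the last place, 0.5 × 10⁻ᴺ° = 54583.1/2 × 10⁻ᴺ m.
Setting 27291.6 × 10⁻ᴺ ≤ 39 gives 10ᴺ ≥ 699.8, i.e. N ≥ 2.84.
At 2 places the error can reach 273 m, but 3 places keeps it to 27.3 m.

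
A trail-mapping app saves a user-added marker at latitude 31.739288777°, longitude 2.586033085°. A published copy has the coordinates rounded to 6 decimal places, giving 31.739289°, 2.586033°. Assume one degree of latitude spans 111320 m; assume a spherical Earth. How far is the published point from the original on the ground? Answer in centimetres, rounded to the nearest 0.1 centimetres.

2.6 centimetres

Δlat = 31.739288777 − 31.739289 = -0.000000223°; Δlon = 2.586033085 − 2.586033 = +0.000000085°.
North–south shift: -0.000000223 × 111320 = -0.0248244 m.
E–W at 31.7393°: 0.000000085° × 111320 × cos 31.7393° = 0.000000085 × 111320 × 0.8505 ≈ 0.00804713 m.
Distance: √(0.0248244² + 0.00804713²) ≈ 0.0260961 m.
That is 0.0260961 m = 2.6096 cm.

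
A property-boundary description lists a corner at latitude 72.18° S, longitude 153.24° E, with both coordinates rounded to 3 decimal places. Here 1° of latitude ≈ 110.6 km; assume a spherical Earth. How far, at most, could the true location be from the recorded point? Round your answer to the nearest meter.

Rounding to 3 decimal places leaves each coordinate within ±0.0005° of the true value.
North–south component: 0.0005° × 110600 = 55.3 m.
Longitude error → 0.0005 × 110600 × cos 72.18° = 0.0005 × 110600 × 0.3060 ≈ 16.9233 m.
Worst case both components are at the extreme and orthogonal: √(55.3² + 16.9233²) ≈ 57.8316 m.

58 meters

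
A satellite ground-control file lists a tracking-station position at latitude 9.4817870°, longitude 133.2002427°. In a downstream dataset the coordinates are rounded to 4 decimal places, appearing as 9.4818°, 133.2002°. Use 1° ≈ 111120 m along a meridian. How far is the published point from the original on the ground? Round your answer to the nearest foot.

16 feet

The latitude changed by -0.0000130° and the longitude by +0.0000427°.
N–S: -0.0000130° × 111120 m/° = -1.44456 m.
E–W at 9.4818°: 0.0000427° × 111120 × cos 9.4818° = 0.0000427 × 111120 × 0.9863 ≈ 4.68 m.
Distance: √(1.44456² + 4.68²) ≈ 4.89787 m.
Converting: 4.89787 m × 3.2808 ft/m ≈ 16.069 ft.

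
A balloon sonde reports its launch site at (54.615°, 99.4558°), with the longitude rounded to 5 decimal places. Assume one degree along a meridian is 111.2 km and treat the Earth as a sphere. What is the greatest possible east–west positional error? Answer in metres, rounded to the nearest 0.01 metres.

0.32 metres

Rounding to 5 decimal places leaves the longitude within ±5e-06° of the true value.
Parallels shrink by cos φ, so at 54.615° a degree of longitude is 111200 × 0.5791 ≈ 64392.3 m.
So at most 5e-06° × 64392.3 ≈ 0.321962 m east–west.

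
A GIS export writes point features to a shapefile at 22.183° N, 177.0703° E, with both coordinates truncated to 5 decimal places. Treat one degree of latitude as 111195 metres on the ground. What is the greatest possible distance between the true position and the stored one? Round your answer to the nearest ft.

5 ft

Truncating at 5 decimal places can drop up to a full unit in the last place, so each coordinate may be off by as much as 1e-05°.
Latitude error → 1e-05 × 111195 = 1.11195 m along the meridian.
Longitude error → 1e-05 × 111195 × cos 22.183° = 1e-05 × 111195 × 0.9260 ≈ 1.02965 m.
Combining orthogonally: (1.11195² + 1.02965²)^½ ≈ 1.51546 m.
Converting: 1.51546 m × 3.2808 ft/m ≈ 4.972 ft.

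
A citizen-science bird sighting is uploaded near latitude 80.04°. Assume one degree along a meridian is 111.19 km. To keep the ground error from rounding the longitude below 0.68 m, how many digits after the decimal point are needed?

At 80.04° one degree of longitude covers 111190 × cos 80.04° ≈ 111190 × 0.1730 ≈ 19231.5 m.
N decimal places → at most half a unit in the last place, 0.5 × 10⁻ᴺ° = 19231.5/2 × 10⁻ᴺ m.
Setting 9615.75 × 10⁻ᴺ ≤ 0.68 gives 10ᴺ ≥ 1.414e+04, i.e. N ≥ 4.15.
So 5 decimal places suffice (0.0962 m); 4 would allow up to 0.962 m.

5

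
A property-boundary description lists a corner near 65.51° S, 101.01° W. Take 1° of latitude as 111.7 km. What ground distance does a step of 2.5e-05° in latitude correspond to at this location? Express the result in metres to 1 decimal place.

2.8 metres

2.5e-05° × 111700 m/° = 2.7925 m.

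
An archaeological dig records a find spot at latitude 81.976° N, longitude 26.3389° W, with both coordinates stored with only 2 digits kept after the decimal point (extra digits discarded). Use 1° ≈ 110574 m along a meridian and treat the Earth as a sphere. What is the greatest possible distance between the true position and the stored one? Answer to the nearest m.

Truncating at 2 decimal places can drop up to a full unit in the last place, so each coordinate may be off by as much as 0.01°.
Latitude error → 0.01 × 110574 = 1105.74 m along the meridian.
East–west component at 81.976°: 0.01° × 110574 × cos 81.976° ≈ 0.01 × 15434.8 ≈ 154.348 m.
The two errors are perpendicular, so the maximum displacement is √(1105.74² + 154.348²) ≈ 1116.46 m.

1116 m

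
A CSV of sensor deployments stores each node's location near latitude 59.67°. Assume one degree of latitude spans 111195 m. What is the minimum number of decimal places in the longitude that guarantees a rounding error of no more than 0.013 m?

7 decimal places

At 59.67° one degree of longitude covers 111195 × cos 59.67° ≈ 111195 × 0.5050 ≈ 56151.2 m.
Rounding to N decimal places gives at most 0.5 × 10⁻ᴺ degrees of error, i.e. 0.5 × 10⁻ᴺ × 56151.2 m.
Setting 28075.6 × 10⁻ᴺ ≤ 0.013 gives 10ᴺ ≥ 2.16e+06, i.e. N ≥ 6.33.
At 6 places the error can reach 0.0281 m, but 7 places keeps it to 0.00281 m.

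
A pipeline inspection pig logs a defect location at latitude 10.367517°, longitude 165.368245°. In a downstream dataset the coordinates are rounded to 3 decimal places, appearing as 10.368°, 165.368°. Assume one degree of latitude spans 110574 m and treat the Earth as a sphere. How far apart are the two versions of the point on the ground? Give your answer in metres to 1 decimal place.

Δlat = 10.367517 − 10.368 = -0.000483°; Δlon = 165.368245 − 165.368 = +0.000245°.
N–S: -0.000483° × 110574 m/° = -53.4072 m.
East–west at this latitude: 0.000245° × 110574 × cos 10.368° ≈ 0.000245 × 108769 = 26.6483 m.
Combined displacement = (53.4072² + 26.6483²)^½ ≈ 59.6864 m.

59.7 metres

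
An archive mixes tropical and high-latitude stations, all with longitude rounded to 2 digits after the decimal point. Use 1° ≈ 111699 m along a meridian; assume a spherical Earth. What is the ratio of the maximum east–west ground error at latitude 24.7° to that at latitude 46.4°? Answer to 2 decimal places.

1.32

Rounding to 2 decimal places leaves the longitude within ±0.005° of the true value.
Error at 24.7° = 0.005° × 111699 × cos 24.7° ≈ 558.5 × 0.9085 = 507.4 m.
At 46.4°: 0.005° × 111699 × cos 46.4° = 0.005 × 111699 × 0.6896 ≈ 385.15 m.
The ratio reduces to cos 24.7° / cos 46.4° = 0.9085/0.6896 ≈ 1.3174.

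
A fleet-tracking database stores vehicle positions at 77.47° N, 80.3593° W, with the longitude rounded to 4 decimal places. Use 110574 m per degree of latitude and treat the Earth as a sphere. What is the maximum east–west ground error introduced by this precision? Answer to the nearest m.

1 m

Rounding to 4 decimal places leaves the longitude within ±5e-05° of the true value.
At latitude 77.47° a degree of longitude spans 110574 m × cos 77.47° = 110574 × 0.2170 ≈ 23989.1 m.
Maximum E–W displacement: 5e-05 × 23989.1 = 1.19946 m.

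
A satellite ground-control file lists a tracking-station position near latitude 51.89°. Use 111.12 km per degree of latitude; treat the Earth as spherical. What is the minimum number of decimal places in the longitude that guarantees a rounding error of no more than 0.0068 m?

7 decimal places

At 51.89° one degree of longitude covers 111120 × cos 51.89° ≈ 111120 × 0.6172 ≈ 68580.3 m.
With N decimal places the half-ulp bound is 0.5·10⁻ᴺ°, or 0.5·10⁻ᴺ × 68580.3 m on the ground.
Need 0.5 × 68580.3 × 10⁻ᴺ ≤ 0.0068 → 10⁻ᴺ ≤ 1.983e-07, so N ≥ 6.70.
So 7 decimal places suffice (0.00343 m); 6 would allow up to 0.0343 m.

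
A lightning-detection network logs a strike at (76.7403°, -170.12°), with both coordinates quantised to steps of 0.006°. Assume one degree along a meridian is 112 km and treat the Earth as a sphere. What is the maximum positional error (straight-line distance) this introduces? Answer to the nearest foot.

With a 0.006° grid the true value lies within half a step, ±0.006°/2 = ±0.003°, of the stored one.
Latitude error → 0.003 × 112000 = 336 m along the meridian.
East–west component at 76.7403°: 0.003° × 112000 × cos 76.7403° ≈ 0.003 × 25688.9 ≈ 77.0667 m.
Combining orthogonally: (336² + 77.0667²)^½ ≈ 344.725 m.
Converting: 344.725 m × 3.2808 ft/m ≈ 1131 ft.

1131 feet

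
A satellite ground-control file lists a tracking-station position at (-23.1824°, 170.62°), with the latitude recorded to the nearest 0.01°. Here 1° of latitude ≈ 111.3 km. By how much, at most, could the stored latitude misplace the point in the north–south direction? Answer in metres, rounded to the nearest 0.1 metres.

Rounding to 2 decimal places leaves the latitude within ±0.005° of the true value.
So the N–S error is at most 0.005 × 111300 = 556.5 m.

556.5 metres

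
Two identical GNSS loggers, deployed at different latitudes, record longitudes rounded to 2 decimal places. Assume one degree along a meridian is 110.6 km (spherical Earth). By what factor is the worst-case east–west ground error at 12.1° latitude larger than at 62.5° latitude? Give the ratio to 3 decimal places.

Rounding to 2 decimal places leaves the longitude within ±0.005° of the true value.
At 12.1°: 0.005° × 110600 × cos 12.1° = 0.005 × 110600 × 0.9778 ≈ 540.71 m.
Error at 62.5° = 0.005° × 110600 × cos 62.5° ≈ 553 × 0.4617 = 255.35 m.
The ratio reduces to cos 12.1° / cos 62.5° = 0.9778/0.4617 ≈ 2.1176.

2.118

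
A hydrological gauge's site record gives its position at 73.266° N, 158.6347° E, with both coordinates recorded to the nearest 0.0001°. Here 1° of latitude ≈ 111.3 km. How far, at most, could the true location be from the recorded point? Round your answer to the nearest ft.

19 ft

Rounding to 4 decimal places leaves each coordinate within ±5e-05° of the true value.
Latitude error → 5e-05 × 111300 = 5.565 m along the meridian.
Longitude error → 5e-05 × 111300 × cos 73.266° = 5e-05 × 111300 × 0.2879 ≈ 1.60232 m.
Worst case both components are at the extreme and orthogonal: √(5.565² + 1.60232²) ≈ 5.79109 m.
Converting: 5.79109 m × 3.2808 ft/m ≈ 19 ft.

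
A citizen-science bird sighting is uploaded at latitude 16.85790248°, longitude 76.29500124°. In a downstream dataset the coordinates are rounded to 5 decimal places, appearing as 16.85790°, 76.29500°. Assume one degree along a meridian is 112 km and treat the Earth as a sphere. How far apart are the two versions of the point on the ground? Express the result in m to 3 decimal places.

The latitude changed by +0.00000248° and the longitude by +0.00000124°.
North–south shift: 0.00000248 × 112000 = 0.27776 m.
E–W at 16.8579°: 0.00000124° × 112000 × cos 16.8579° = 0.00000124 × 112000 × 0.9570 ≈ 0.132912 m.
Distance: √(0.27776² + 0.132912²) ≈ 0.307922 m.

0.308 m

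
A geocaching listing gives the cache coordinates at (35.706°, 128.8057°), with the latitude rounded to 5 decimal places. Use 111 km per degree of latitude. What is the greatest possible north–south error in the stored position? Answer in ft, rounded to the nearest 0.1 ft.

1.8 ft

Rounding to 5 decimal places leaves the latitude within ±5e-06° of the true value.
So the N–S error is at most 5e-06 × 111000 = 0.555 m.
Converting: 0.555 m × 3.2808 ft/m ≈ 1.8209 ft.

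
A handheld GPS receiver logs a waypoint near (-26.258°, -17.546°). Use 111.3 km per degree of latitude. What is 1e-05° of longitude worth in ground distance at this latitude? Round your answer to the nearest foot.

One degree of longitude here spans 111300 × cos 26.258° = 111300 × 0.8968 ≈ 99815.1 m; 1e-05° of that is 0.998151 m.
Converting: 0.998151 m × 3.2808 ft/m ≈ 3.2748 ft.

3 feet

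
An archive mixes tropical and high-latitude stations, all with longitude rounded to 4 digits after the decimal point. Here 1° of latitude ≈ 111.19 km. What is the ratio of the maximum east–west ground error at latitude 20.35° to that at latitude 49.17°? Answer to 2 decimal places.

1.43

Rounding to 4 decimal places leaves the longitude within ±5e-05° of the true value.
At 20.35°: 5e-05° × 111190 × cos 20.35° = 5e-05 × 111190 × 0.9376 ≈ 5.2125 m.
Error at 49.17° = 5e-05° × 111190 × cos 49.17° ≈ 5.5595 × 0.6538 = 3.6349 m.
Ratio: 5.2125 / 3.6349 = cos 20.35° / cos 49.17° ≈ 1.4340.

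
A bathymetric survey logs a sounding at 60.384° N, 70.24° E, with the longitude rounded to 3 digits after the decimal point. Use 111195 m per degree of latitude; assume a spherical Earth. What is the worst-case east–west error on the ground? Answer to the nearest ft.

90 ft

Rounding to 3 decimal places leaves the longitude within ±0.0005° of the true value.
Parallels shrink by cos φ, so at 60.384° a degree of longitude is 111195 × 0.4942 ≈ 54950.9 m.
So at most 0.0005° × 54950.9 ≈ 27.4754 m east–west.
Converting: 27.4754 m × 3.2808 ft/m ≈ 90.142 ft.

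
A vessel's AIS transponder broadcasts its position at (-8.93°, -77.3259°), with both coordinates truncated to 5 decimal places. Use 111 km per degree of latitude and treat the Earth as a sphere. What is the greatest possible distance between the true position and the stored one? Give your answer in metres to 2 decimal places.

1.56 metres

Truncating at 5 decimal places can drop up to a full unit in the last place, so each coordinate may be off by as much as 1e-05°.
N–S: 1e-05° × 111000 m/° = 1.11 m.
East–west component at 8.93°: 1e-05° × 111000 × cos 8.93° ≈ 1e-05 × 109655 ≈ 1.09655 m.
Worst case both components are at the extreme and orthogonal: √(1.11² + 1.09655²) ≈ 1.56029 m.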